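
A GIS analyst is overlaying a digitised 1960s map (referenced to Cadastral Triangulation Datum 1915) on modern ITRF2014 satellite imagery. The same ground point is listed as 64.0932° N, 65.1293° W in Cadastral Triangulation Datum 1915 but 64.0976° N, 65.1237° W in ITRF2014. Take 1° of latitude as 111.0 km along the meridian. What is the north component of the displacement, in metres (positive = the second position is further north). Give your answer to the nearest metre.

Δφ = 64.0976° − 64.0932° = +0.0044°; Δλ = -65.1237° − -65.1293° = +0.0056°.
ΔN = Δφ × 111000 = 488.4 m; ΔE = Δλ × 111000 × cos(64.0932°) = +0.0056 × 111000 × 0.436909 = 271.6 m.

ΔN = 488 m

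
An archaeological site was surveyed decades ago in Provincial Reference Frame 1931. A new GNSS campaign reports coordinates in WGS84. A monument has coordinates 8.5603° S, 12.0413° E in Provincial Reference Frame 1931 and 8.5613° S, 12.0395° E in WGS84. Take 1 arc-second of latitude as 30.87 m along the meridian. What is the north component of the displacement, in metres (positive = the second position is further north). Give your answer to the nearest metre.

ΔN = -111 m

Δφ = -8.5613° − -8.5603° = -0.0010°; Δλ = 12.0395° − 12.0413° = -0.0018°.
1° of latitude = 3600 × 30.87 = 111132 m.
ΔN = Δφ × 111132 = -111.1 m; ΔE = Δλ × 111132 × cos(-8.5603°) = -0.0018 × 111132 × 0.988860 = -197.8 m.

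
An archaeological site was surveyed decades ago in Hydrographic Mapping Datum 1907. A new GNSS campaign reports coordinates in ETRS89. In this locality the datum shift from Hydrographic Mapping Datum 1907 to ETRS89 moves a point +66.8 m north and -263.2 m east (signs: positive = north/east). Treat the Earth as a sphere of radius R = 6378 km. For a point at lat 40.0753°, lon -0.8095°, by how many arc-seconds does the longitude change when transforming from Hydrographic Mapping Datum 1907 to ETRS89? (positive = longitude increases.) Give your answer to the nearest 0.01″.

At latitude 40.0753°, cos φ = 0.765199.
One radian of longitude at latitude φ spans R cos φ, so Δλ = ΔE / (R cos φ) = -263.2 / (6378000 × 0.765199) = -5.3930e-05 rad = -11.124″.

Δλ = -11.12″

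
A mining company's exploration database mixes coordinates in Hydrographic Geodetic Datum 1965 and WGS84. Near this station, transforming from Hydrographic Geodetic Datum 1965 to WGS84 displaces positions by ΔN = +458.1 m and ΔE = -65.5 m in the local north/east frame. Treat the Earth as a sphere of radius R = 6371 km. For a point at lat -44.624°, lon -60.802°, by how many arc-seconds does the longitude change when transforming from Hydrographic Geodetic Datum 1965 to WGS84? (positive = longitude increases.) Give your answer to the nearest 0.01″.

At latitude -44.624°, cos φ = 0.711732.
One radian of longitude at latitude φ spans R cos φ, so Δλ = ΔE / (R cos φ) = -65.5 / (6371000 × 0.711732) = -1.4445e-05 rad = -2.979″.

Δλ = -2.98″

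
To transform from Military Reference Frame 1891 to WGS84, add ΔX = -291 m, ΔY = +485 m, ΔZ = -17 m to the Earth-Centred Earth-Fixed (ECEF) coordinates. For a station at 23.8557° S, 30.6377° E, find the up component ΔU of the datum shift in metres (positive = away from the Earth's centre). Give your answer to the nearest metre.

ΔU = 4 m

At φ = -23.8557°, λ = 30.6377°: sin φ = -0.404435, cos φ = 0.914567, sin λ = 0.509608, cos λ = 0.860407.
ΔU = cos φ cos λ·ΔX + cos φ sin λ·ΔY + sin φ·ΔZ = (0.914567)(0.860407)(-291) + (0.914567)(0.509608)(485) + (-0.404435)(-17) = 3.93 m.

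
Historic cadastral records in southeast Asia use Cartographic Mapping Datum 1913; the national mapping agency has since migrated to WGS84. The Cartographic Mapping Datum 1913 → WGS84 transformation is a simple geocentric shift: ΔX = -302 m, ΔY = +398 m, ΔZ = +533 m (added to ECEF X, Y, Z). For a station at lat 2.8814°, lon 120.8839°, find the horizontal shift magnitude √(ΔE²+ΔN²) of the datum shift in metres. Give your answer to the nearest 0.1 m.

The local east axis at (φ, λ) is (−sin λ, cos λ, 0), so ΔE = −sin(120.8839°)·(-302) + cos(120.8839°)·398 = 54.89 m.
The local north axis is (−sin φ cos λ, −sin φ sin λ, cos φ), giving ΔN = -7.792 − 17.170 + 532.326 = 507.36 m.
Horizontal magnitude = √(ΔE² + ΔN²) = √(54.89² + 507.36²) = 510.32 m.

510.3 m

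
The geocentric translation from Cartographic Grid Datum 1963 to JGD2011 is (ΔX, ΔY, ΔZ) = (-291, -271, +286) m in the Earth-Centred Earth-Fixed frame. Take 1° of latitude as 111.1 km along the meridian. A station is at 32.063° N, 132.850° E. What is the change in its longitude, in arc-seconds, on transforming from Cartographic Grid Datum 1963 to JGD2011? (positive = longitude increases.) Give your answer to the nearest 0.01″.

sin φ = 0.530851, cos φ = 0.847465, sin λ = 0.733137, cos λ = -0.680081.
East component: ΔE = −sin λ·ΔX + cos λ·ΔY = −(0.733137)(-291) + (-0.680081)(-271) = 397.64 m.
1° of latitude spans 111100 m; at latitude φ, 1° of longitude spans that × cos φ = 94153.4 m, so Δλ = 397.64 / 94153.4 × 3600 = 15.204″.

Δλ = 15.20″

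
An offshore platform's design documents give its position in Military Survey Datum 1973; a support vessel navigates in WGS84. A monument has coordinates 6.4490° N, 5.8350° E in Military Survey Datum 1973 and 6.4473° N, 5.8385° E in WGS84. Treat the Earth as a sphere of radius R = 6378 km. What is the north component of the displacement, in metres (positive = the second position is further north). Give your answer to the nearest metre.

Δφ = 6.4473° − 6.4490° = -0.0017°; Δλ = 5.8385° − 5.8350° = +0.0035°.
1° along a meridian = πR/180 = 111317 m.
ΔN = Δφ × 111317 = -189.2 m; ΔE = Δλ × 111317 × cos(6.4490°) = +0.0035 × 111317 × 0.993672 = 387.1 m.

ΔN = -189 m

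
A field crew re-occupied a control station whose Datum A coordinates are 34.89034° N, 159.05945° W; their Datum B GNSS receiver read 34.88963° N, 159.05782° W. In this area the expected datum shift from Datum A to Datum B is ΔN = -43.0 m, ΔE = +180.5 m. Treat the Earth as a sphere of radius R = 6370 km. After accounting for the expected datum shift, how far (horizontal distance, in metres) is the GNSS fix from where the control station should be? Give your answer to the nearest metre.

48 m

Observed coordinate differences: Δφ = -0.00071°, Δλ = +0.00163°.
Converting to metres (1° lat = 111177 m, cos φ = 0.820248): observed ΔN = -78.9 m, observed ΔE = 148.6 m.
Subtracting the expected shift leaves a residual of -78.9 − (-43.0) = -35.9 m north and 148.6 − (180.5) = -31.9 m east.
Residual distance = √((-35.9)² + (-31.9)²) = 48.0 m.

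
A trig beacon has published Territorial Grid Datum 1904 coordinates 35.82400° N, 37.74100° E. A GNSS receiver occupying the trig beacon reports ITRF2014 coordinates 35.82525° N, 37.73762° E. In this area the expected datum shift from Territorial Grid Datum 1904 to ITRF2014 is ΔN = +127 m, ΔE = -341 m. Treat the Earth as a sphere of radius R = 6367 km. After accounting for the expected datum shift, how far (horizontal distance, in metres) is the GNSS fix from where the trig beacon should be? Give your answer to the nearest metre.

38 m

Observed coordinate differences: Δφ = +0.00125°, Δλ = -0.00338°.
Converting to metres (1° lat = 111125 m, cos φ = 0.810819): observed ΔN = 138.9 m, observed ΔE = -304.5 m.
Subtracting the expected shift leaves a residual of 138.9 − (127) = 11.9 m north and -304.5 − (-341) = 36.5 m east.
Residual distance = √(11.9² + 36.5²) = 38.3 m.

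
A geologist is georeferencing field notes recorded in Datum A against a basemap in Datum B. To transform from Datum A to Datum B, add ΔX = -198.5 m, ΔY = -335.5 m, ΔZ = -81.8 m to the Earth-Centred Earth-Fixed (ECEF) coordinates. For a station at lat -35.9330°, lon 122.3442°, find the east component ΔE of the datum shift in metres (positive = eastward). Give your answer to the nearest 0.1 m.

ΔE = 347.2 m

The local east axis at (φ, λ) is (−sin λ, cos λ, 0), so ΔE = −sin(122.3442°)·(-198.5) + cos(122.3442°)·(-335.5) = 347.20 m.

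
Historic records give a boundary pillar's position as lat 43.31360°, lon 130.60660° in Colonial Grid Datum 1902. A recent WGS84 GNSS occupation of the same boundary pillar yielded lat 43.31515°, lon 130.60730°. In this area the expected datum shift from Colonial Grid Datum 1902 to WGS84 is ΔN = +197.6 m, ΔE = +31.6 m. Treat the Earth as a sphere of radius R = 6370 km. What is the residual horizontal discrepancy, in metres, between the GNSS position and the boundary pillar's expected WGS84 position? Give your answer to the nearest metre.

Observed coordinate differences: Δφ = +0.00155°, Δλ = +0.00070°.
Converting to metres (1° lat = 111177 m, cos φ = 0.727610): observed ΔN = 172.3 m, observed ΔE = 56.6 m.
Subtracting the expected shift leaves a residual of 172.3 − (197.6) = -25.3 m north and 56.6 − (31.6) = 25.0 m east.
Residual distance = √((-25.3)² + 25.0²) = 35.6 m.

36 m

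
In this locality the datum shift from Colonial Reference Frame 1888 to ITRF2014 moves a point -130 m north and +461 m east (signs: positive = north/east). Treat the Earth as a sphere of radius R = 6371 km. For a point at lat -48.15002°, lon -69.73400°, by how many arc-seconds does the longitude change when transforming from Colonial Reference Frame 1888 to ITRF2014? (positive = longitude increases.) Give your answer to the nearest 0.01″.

At latitude -48.15002°, cos φ = 0.667183.
One radian of longitude at latitude φ spans R cos φ, so Δλ = ΔE / (R cos φ) = 461.0 / (6371000 × 0.667183) = 1.0845e-04 rad = 22.370″.

Δλ = 22.37″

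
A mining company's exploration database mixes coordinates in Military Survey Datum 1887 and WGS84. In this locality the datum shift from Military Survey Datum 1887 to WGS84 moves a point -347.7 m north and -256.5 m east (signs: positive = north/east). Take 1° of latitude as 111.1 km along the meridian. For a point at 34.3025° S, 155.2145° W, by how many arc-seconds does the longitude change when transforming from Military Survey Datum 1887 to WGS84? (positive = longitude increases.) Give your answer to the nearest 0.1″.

At latitude -34.3025°, cos φ = 0.826074.
1° of longitude at this latitude = 111.1 × cos φ = 91.78 km, so Δλ = -256.5 / 91776.8 = -0.0027948° = -10.061″.

Δλ = -10.1″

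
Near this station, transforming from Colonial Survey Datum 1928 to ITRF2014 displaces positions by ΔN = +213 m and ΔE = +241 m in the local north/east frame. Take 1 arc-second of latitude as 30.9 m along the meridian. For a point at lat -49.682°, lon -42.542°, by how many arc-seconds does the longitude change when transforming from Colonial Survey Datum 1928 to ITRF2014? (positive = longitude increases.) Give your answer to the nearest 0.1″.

At latitude -49.682°, cos φ = 0.647029.
1″ of longitude at this latitude = 30.90 × cos φ = 19.9932 m, so Δλ = 241.0 / 19.9932 = 12.054″.

Δλ = 12.1″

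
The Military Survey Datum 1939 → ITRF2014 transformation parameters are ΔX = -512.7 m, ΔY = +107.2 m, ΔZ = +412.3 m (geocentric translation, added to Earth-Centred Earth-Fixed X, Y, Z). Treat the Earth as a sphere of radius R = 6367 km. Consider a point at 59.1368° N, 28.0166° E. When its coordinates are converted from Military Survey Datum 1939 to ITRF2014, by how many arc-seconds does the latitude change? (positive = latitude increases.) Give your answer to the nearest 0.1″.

sin φ = 0.858395, cos φ = 0.512990, sin λ = 0.469727, cos λ = 0.882812.
North component: ΔN = −sin φ cos λ·ΔX − sin φ sin λ·ΔY + cos φ·ΔZ = −(0.858395)(0.882812)(-512.7) − (0.858395)(0.469727)(107.2) + (0.512990)(412.3) = 556.81 m.
1° of latitude spans πR/180 = 111125 m, so Δφ = 556.81 / 111125 × 3600 = 18.038″.

Δφ = 18.0″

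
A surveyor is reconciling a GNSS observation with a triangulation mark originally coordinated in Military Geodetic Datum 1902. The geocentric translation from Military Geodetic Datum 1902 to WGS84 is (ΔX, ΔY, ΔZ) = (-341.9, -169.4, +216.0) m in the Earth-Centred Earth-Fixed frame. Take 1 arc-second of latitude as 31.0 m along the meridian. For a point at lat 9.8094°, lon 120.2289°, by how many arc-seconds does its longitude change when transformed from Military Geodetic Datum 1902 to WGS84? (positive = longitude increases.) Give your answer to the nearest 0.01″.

sin φ = 0.170371, cos φ = 0.985380, sin λ = 0.864021, cos λ = -0.503456.
East component: ΔE = −sin λ·ΔX + cos λ·ΔY = −(0.864021)(-341.9) + (-0.503456)(-169.4) = 380.69 m.
1° of latitude spans 3600 × 31.00 = 111600 m; at latitude φ, 1° of longitude spans that × cos φ = 109968.4 m, so Δλ = 380.69 / 109968.4 × 3600 = 12.463″.

Δλ = 12.46″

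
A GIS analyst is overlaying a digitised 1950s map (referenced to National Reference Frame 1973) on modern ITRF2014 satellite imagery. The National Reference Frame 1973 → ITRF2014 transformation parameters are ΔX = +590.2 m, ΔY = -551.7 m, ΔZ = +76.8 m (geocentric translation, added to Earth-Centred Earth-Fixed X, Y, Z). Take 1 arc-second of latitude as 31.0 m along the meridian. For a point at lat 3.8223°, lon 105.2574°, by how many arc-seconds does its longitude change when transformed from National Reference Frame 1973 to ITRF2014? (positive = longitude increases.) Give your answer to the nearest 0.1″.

Δλ = -13.7″

sin φ = 0.066662, cos φ = 0.997776, sin λ = 0.964753, cos λ = -0.263156.
East component: ΔE = −sin λ·ΔX + cos λ·ΔY = −(0.964753)(590.2) + (-0.263156)(-551.7) = -424.21 m.
1° of latitude spans 3600 × 31.00 = 111600 m; at latitude φ, 1° of longitude spans that × cos φ = 111351.8 m, so Δλ = -424.21 / 111351.8 × 3600 = -13.715″.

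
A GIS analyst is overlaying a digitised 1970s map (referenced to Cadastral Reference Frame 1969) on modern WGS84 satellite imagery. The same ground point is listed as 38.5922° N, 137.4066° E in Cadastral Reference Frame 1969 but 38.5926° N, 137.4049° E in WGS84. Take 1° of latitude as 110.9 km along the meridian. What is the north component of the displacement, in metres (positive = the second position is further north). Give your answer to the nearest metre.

Δφ = 38.5926° − 38.5922° = +0.0004°; Δλ = 137.4049° − 137.4066° = -0.0017°.
ΔN = Δφ × 110900 = 44.4 m; ΔE = Δλ × 110900 × cos(38.5922°) = -0.0017 × 110900 × 0.781605 = -147.4 m.

ΔN = 44 m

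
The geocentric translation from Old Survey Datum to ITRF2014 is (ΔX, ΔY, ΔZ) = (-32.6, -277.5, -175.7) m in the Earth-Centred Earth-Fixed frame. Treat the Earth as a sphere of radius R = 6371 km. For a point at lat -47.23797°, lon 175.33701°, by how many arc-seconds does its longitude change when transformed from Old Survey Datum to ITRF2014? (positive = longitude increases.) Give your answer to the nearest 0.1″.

sin φ = -0.734180, cos φ = 0.678955, sin λ = 0.081295, cos λ = -0.996690.
East component: ΔE = −sin λ·ΔX + cos λ·ΔY = −(0.081295)(-32.6) + (-0.996690)(-277.5) = 279.23 m.
1° of latitude spans πR/180 = 111195 m; at latitude φ, 1° of longitude spans that × cos φ = 75496.3 m, so Δλ = 279.23 / 75496.3 × 3600 = 13.315″.

Δλ = 13.3″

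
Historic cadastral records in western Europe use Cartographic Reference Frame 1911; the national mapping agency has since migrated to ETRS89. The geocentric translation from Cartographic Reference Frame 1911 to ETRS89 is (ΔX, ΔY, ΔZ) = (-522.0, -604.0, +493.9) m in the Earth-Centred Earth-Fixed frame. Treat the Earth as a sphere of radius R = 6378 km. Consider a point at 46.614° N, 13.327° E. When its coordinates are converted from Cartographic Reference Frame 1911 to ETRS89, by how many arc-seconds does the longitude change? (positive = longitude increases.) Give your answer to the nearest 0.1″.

sin φ = 0.726743, cos φ = 0.686910, sin λ = 0.230508, cos λ = 0.973070.
East component: ΔE = −sin λ·ΔX + cos λ·ΔY = −(0.230508)(-522.0) + (0.973070)(-604.0) = -467.41 m.
1° of latitude spans πR/180 = 111317 m; at latitude φ, 1° of longitude spans that × cos φ = 76464.8 m, so Δλ = -467.41 / 76464.8 × 3600 = -22.006″.

Δλ = -22.0″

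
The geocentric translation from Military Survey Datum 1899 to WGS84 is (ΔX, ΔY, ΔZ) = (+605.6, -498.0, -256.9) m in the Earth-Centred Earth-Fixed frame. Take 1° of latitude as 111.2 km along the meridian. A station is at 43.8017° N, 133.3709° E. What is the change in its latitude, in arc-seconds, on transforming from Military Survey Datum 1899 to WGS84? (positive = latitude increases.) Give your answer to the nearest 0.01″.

sin φ = 0.692165, cos φ = 0.721740, sin λ = 0.726924, cos λ = -0.686718.
North component: ΔN = −sin φ cos λ·ΔX − sin φ sin λ·ΔY + cos φ·ΔZ = −(0.692165)(-0.686718)(605.6) − (0.692165)(0.726924)(-498.0) + (0.721740)(-256.9) = 353.01 m.
1° of latitude spans 111200 m, so Δφ = 353.01 / 111200 × 3600 = 11.428″.

Δφ = 11.43″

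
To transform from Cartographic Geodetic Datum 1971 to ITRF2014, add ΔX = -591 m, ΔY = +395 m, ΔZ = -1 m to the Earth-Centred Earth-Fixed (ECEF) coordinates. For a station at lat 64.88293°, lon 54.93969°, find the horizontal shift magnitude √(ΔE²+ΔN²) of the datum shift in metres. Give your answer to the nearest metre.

711 m

At φ = 64.88293°, λ = 54.93969°: sin φ = 0.905442, cos φ = 0.424469, sin λ = 0.818548, cos λ = 0.574438.
ΔE = −sin λ·ΔX + cos λ·ΔY = −(0.818548)·(-591) + (0.574438)·(395) = 710.66 m.
ΔN = −sin φ cos λ·ΔX − sin φ sin λ·ΔY + cos φ·ΔZ = −(0.905442)(0.574438)(-591) − (0.905442)(0.818548)(395) + (0.424469)(-1) = 14.21 m.
Horizontal magnitude = √(ΔE² + ΔN²) = √(710.66² + 14.21²) = 710.81 m.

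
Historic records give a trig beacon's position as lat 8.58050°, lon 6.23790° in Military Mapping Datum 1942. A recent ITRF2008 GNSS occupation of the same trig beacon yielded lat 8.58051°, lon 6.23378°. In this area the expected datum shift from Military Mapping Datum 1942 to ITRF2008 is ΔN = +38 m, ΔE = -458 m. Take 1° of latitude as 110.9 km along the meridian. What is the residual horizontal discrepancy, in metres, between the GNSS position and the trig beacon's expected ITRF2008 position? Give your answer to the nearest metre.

37 m

Observed coordinate differences: Δφ = +0.00001°, Δλ = -0.00412°.
Converting to metres (1° lat = 110900 m, cos φ = 0.988807): observed ΔN = 1.1 m, observed ΔE = -451.8 m.
Subtracting the expected shift leaves a residual of 1.1 − (38) = -36.9 m north and -451.8 − (-458) = 6.2 m east.
Residual distance = √((-36.9)² + 6.2²) = 37.4 m.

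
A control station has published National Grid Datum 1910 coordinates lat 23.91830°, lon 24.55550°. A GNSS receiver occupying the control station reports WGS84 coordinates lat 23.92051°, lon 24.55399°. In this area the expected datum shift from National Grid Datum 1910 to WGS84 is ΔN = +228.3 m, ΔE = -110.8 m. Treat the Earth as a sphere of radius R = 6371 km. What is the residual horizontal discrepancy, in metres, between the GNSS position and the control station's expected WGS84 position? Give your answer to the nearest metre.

46 m

Observed coordinate differences: Δφ = +0.00221°, Δλ = -0.00151°.
Converting to metres (1° lat = 111195 m, cos φ = 0.914125): observed ΔN = 245.7 m, observed ΔE = -153.5 m.
Subtracting the expected shift leaves a residual of 245.7 − (228.3) = 17.4 m north and -153.5 − (-110.8) = -42.7 m east.
Residual distance = √(17.4² + (-42.7)²) = 46.1 m.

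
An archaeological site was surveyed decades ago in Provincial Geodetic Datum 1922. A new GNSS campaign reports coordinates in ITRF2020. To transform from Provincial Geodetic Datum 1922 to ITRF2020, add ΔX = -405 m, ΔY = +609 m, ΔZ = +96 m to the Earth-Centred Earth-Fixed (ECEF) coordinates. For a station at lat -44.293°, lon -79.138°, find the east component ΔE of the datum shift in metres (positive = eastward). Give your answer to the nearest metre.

At φ = -44.293°, λ = -79.138°: sin φ = -0.698328, cos φ = 0.715778, sin λ = -0.982084, cos λ = 0.188444.
ΔE = −sin λ·ΔX + cos λ·ΔY = −(-0.982084)·(-405) + (0.188444)·(609) = -282.98 m.

ΔE = -283 m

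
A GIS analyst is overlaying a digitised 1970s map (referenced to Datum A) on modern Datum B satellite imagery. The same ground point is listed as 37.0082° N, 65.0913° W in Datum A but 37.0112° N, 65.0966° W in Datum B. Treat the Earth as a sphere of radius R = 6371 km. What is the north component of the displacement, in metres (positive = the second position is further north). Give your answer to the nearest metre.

ΔN = 334 m

Δφ = 37.0112° − 37.0082° = +0.0030°; Δλ = -65.0966° − -65.0913° = -0.0053°.
1° along a meridian = πR/180 = 111195 m.
ΔN = Δφ × 111195 = 333.6 m; ΔE = Δλ × 111195 × cos(37.0082°) = -0.0053 × 111195 × 0.798549 = -470.6 m.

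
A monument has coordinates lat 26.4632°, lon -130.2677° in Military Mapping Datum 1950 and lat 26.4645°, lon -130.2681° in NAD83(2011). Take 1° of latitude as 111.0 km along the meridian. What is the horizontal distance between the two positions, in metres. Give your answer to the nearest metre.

Δφ = 26.4645° − 26.4632° = +0.0013°; Δλ = -130.2681° − -130.2677° = -0.0004°.
ΔN = Δφ × 111000 = 144.3 m; ΔE = Δλ × 111000 × cos(26.4632°) = -0.0004 × 111000 × 0.895221 = -39.7 m.
Distance = √(ΔE² + ΔN²) = √((-39.7)² + 144.3²) = 149.7 m.

150 m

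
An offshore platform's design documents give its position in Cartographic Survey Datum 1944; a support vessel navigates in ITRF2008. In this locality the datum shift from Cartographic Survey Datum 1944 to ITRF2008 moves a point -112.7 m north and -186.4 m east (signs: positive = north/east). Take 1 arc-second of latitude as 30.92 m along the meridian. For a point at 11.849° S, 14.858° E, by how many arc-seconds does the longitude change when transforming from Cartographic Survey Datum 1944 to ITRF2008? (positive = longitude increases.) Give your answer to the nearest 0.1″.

Δλ = -6.2″

At latitude -11.849°, cos φ = 0.978692.
1″ of longitude at this latitude = 30.92 × cos φ = 30.2612 m, so Δλ = -186.4 / 30.2612 = -6.160″.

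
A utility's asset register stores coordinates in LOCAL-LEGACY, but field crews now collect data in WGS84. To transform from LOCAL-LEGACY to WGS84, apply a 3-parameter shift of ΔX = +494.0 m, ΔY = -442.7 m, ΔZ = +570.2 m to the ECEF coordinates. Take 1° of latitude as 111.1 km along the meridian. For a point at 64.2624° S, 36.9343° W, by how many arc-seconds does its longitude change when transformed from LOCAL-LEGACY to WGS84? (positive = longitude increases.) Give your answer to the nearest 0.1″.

Δλ = -4.3″

sin φ = -0.900792, cos φ = 0.434250, sin λ = -0.600899, cos λ = 0.799325.
East component: ΔE = −sin λ·ΔX + cos λ·ΔY = −(-0.600899)(494.0) + (0.799325)(-442.7) = -57.02 m.
1° of latitude spans 111100 m; at latitude φ, 1° of longitude spans that × cos φ = 48245.2 m, so Δλ = -57.02 / 48245.2 × 3600 = -4.255″.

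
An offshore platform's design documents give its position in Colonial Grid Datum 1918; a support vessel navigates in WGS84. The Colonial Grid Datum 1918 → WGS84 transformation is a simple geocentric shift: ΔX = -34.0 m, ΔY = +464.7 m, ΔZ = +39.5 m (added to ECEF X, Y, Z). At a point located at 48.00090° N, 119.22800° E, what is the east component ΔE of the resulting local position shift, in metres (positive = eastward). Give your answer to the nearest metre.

ΔE = -197 m

At φ = 48.00090°, λ = 119.22800°: sin φ = 0.743155, cos φ = 0.669119, sin λ = 0.872684, cos λ = -0.488286.
ΔE = −sin λ·ΔX + cos λ·ΔY = −(0.872684)·(-34.0) + (-0.488286)·(464.7) = -197.24 m.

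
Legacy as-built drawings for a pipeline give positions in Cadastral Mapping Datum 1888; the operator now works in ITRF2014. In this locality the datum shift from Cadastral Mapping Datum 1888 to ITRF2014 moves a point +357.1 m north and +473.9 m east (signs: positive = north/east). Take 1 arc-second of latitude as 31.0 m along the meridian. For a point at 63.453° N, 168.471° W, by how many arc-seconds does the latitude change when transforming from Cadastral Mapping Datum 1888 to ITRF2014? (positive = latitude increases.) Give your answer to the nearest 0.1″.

1″ of latitude = 31.00 m, so Δφ = 357.1 / 31.00 = 11.519″.

Δφ = 11.5″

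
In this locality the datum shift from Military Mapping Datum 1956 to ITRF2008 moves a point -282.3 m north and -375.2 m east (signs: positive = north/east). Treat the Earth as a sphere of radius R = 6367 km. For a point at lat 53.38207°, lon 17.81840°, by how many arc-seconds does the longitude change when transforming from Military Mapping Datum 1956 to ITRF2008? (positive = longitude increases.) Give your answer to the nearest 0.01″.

Δλ = -20.38″

At latitude 53.38207°, cos φ = 0.596476.
One radian of longitude at latitude φ spans R cos φ, so Δλ = ΔE / (R cos φ) = -375.2 / (6367000 × 0.596476) = -9.8795e-05 rad = -20.378″.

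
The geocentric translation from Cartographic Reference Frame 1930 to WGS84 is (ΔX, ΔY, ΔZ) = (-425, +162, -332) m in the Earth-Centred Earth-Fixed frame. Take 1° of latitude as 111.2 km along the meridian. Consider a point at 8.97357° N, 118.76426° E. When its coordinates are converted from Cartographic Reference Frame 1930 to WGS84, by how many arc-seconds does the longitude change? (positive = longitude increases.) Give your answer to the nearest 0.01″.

Δλ = 9.66″

sin φ = 0.155979, cos φ = 0.987760, sin λ = 0.876607, cos λ = -0.481207.
East component: ΔE = −sin λ·ΔX + cos λ·ΔY = −(0.876607)(-425) + (-0.481207)(162) = 294.60 m.
1° of latitude spans 111200 m; at latitude φ, 1° of longitude spans that × cos φ = 109839.0 m, so Δλ = 294.60 / 109839.0 × 3600 = 9.656″.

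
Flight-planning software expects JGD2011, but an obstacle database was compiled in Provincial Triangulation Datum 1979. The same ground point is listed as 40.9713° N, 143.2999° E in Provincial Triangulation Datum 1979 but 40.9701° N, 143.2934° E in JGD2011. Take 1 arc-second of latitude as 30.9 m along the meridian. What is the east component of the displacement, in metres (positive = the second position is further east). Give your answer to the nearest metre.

Δφ = 40.9701° − 40.9713° = -0.0012°; Δλ = 143.2934° − 143.2999° = -0.0065°.
1° of latitude = 3600 × 30.90 = 111240 m.
ΔN = Δφ × 111240 = -133.5 m; ΔE = Δλ × 111240 × cos(40.9713°) = -0.0065 × 111240 × 0.755038 = -545.9 m.

ΔE = -546 m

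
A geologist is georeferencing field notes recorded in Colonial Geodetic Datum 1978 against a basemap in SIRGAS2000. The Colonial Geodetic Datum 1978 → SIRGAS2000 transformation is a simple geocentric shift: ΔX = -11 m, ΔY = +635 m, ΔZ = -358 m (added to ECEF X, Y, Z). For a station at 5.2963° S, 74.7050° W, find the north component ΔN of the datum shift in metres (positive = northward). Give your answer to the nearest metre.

ΔN = -413 m

The local north axis is (−sin φ cos λ, −sin φ sin λ, cos φ), giving ΔN = -0.268 − 56.538 − 356.472 = -413.28 m.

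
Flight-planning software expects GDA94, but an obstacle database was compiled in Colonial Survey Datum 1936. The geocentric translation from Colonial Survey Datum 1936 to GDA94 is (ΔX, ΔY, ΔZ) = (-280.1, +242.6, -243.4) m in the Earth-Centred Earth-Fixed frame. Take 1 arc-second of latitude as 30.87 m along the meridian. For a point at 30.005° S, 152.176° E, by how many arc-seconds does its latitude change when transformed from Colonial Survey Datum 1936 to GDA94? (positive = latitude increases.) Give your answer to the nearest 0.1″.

sin φ = -0.500076, cos φ = 0.865982, sin λ = 0.466757, cos λ = -0.884386.
North component: ΔN = −sin φ cos λ·ΔX − sin φ sin λ·ΔY + cos φ·ΔZ = −(-0.500076)(-0.884386)(-280.1) − (-0.500076)(0.466757)(242.6) + (0.865982)(-243.4) = -30.28 m.
1° of latitude spans 3600 × 30.87 = 111132 m, so Δφ = -30.28 / 111132 × 3600 = -0.981″.

Δφ = -1.0″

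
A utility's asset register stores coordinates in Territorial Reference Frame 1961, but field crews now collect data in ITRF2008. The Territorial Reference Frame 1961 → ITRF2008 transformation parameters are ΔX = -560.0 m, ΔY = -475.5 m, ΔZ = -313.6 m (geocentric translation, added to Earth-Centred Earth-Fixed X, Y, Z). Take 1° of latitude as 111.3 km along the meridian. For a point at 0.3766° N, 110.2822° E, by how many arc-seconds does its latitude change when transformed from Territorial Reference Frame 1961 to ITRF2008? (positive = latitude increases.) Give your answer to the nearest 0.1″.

Δφ = -10.1″

sin φ = 0.006573, cos φ = 0.999978, sin λ = 0.937997, cos λ = -0.346644.
North component: ΔN = −sin φ cos λ·ΔX − sin φ sin λ·ΔY + cos φ·ΔZ = −(0.006573)(-0.346644)(-560.0) − (0.006573)(0.937997)(-475.5) + (0.999978)(-313.6) = -311.94 m.
1° of latitude spans 111300 m, so Δφ = -311.94 / 111300 × 3600 = -10.090″.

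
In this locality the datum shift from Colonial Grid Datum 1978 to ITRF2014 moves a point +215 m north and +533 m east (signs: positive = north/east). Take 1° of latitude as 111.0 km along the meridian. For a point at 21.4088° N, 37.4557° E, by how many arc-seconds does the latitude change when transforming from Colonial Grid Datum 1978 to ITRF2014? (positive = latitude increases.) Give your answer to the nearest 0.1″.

Δφ = 7.0″

1° of latitude = 111.0 km, so Δφ = 215.0 / 111000 = 0.0019369° = 6.973″.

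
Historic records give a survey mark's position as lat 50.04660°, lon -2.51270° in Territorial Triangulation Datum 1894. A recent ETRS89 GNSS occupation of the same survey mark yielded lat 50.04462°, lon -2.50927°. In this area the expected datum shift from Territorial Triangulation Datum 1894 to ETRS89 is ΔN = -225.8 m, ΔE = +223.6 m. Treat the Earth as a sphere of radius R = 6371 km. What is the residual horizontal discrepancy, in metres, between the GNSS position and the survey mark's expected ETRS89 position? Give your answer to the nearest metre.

22 m

Observed coordinate differences: Δφ = -0.00198°, Δλ = +0.00343°.
Converting to metres (1° lat = 111195 m, cos φ = 0.642164): observed ΔN = -220.2 m, observed ΔE = 244.9 m.
Subtracting the expected shift leaves a residual of -220.2 − (-225.8) = 5.6 m north and 244.9 − (223.6) = 21.3 m east.
Residual distance = √(5.6² + 21.3²) = 22.1 m.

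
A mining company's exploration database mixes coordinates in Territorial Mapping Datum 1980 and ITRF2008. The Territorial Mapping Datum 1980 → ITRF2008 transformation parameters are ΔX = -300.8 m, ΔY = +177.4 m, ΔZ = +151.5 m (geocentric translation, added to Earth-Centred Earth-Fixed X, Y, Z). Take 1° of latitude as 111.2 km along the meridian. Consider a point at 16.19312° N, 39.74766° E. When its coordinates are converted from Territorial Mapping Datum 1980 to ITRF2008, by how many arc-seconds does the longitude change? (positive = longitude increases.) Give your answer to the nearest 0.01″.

Δλ = 11.08″

sin φ = 0.278876, cos φ = 0.960327, sin λ = 0.639408, cos λ = 0.768868.
East component: ΔE = −sin λ·ΔX + cos λ·ΔY = −(0.639408)(-300.8) + (0.768868)(177.4) = 328.73 m.
1° of latitude spans 111200 m; at latitude φ, 1° of longitude spans that × cos φ = 106788.4 m, so Δλ = 328.73 / 106788.4 × 3600 = 11.082″.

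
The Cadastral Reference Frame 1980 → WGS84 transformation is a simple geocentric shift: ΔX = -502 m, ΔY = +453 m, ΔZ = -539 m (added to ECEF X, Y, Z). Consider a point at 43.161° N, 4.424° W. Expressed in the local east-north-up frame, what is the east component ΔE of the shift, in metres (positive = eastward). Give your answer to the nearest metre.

ΔE = 413 m

At φ = 43.161°, λ = -4.424°: sin φ = 0.684051, cos φ = 0.729434, sin λ = -0.077137, cos λ = 0.997021.
ΔE = −sin λ·ΔX + cos λ·ΔY = −(-0.077137)·(-502) + (0.997021)·(453) = 412.93 m.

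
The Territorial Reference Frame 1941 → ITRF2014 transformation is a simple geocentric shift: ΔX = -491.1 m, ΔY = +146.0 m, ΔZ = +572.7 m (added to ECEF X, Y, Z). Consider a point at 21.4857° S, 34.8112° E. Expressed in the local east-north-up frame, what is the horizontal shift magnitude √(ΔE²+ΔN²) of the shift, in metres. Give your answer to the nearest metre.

577 m

At φ = -21.4857°, λ = 34.8112°: sin φ = -0.366269, cos φ = 0.930509, sin λ = 0.570874, cos λ = 0.821038.
ΔE = −sin λ·ΔX + cos λ·ΔY = −(0.570874)·(-491.1) + (0.821038)·(146.0) = 400.23 m.
ΔN = −sin φ cos λ·ΔX − sin φ sin λ·ΔY + cos φ·ΔZ = −(-0.366269)(0.821038)(-491.1) − (-0.366269)(0.570874)(146.0) + (0.930509)(572.7) = 415.75 m.
Horizontal magnitude = √(ΔE² + ΔN²) = √(400.23² + 415.75²) = 577.09 m.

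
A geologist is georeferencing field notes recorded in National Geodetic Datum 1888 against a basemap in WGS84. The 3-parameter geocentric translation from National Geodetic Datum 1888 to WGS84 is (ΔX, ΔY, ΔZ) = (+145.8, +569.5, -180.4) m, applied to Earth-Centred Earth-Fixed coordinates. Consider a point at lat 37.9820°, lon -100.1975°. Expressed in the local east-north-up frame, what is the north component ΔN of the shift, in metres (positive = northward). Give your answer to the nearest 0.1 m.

The local north axis is (−sin φ cos λ, −sin φ sin λ, cos φ), giving ΔN = 15.885 + 344.942 − 142.192 = 218.64 m.

ΔN = 218.6 m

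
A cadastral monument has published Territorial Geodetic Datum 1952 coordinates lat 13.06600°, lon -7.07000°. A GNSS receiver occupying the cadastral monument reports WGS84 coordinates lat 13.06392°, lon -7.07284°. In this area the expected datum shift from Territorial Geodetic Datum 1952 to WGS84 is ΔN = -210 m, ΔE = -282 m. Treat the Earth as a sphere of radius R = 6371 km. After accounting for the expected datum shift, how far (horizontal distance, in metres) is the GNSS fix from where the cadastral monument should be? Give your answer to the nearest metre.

Observed coordinate differences: Δφ = -0.00208°, Δλ = -0.00284°.
Converting to metres (1° lat = 111195 m, cos φ = 0.974110): observed ΔN = -231.3 m, observed ΔE = -307.6 m.
Subtracting the expected shift leaves a residual of -231.3 − (-210) = -21.3 m north and -307.6 − (-282) = -25.6 m east.
Residual distance = √((-21.3)² + (-25.6)²) = 33.3 m.

33 m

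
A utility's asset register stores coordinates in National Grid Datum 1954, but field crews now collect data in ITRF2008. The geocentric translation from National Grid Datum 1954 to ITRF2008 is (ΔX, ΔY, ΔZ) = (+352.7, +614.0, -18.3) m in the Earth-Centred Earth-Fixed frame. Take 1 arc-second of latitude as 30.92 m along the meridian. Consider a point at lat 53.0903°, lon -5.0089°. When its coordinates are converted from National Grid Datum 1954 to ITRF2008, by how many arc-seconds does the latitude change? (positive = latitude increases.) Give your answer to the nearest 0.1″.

sin φ = 0.799583, cos φ = 0.600556, sin λ = -0.087310, cos λ = 0.996181.
North component: ΔN = −sin φ cos λ·ΔX − sin φ sin λ·ΔY + cos φ·ΔZ = −(0.799583)(0.996181)(352.7) − (0.799583)(-0.087310)(614.0) + (0.600556)(-18.3) = -249.06 m.
1° of latitude spans 3600 × 30.92 = 111312 m, so Δφ = -249.06 / 111312 × 3600 = -8.055″.

Δφ = -8.1″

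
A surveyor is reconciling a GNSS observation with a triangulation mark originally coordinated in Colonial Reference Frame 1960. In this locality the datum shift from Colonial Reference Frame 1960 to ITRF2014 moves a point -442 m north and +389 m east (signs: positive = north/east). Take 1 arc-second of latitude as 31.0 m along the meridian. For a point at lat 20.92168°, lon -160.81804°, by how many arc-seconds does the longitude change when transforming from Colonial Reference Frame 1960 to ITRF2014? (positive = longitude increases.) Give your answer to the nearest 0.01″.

Δλ = 13.43″

At latitude 20.92168°, cos φ = 0.934069.
1″ of longitude at this latitude = 31.00 × cos φ = 28.9562 m, so Δλ = 389.0 / 28.9562 = 13.434″.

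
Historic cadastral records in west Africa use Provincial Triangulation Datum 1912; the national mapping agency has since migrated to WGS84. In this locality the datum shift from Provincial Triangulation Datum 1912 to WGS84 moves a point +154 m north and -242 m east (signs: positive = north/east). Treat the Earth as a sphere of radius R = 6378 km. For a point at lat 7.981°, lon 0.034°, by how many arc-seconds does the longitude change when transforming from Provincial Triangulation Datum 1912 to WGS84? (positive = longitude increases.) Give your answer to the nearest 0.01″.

Δλ = -7.90″

At latitude 7.981°, cos φ = 0.990314.
One radian of longitude at latitude φ spans R cos φ, so Δλ = ΔE / (R cos φ) = -242.0 / (6378000 × 0.990314) = -3.8314e-05 rad = -7.903″.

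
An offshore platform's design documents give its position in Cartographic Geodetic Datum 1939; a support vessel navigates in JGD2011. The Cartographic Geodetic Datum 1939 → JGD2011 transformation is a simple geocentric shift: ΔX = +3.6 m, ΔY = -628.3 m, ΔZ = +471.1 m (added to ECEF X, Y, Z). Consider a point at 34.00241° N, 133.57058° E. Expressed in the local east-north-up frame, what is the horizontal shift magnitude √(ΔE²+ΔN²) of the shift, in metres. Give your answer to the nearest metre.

777 m

The local east axis at (φ, λ) is (−sin λ, cos λ, 0), so ΔE = −sin(133.57058°)·3.6 + cos(133.57058°)·(-628.3) = 430.45 m.
The local north axis is (−sin φ cos λ, −sin φ sin λ, cos φ), giving ΔN = 1.388 + 254.571 + 390.549 = 646.51 m.
Horizontal magnitude = √(ΔE² + ΔN²) = √(430.45² + 646.51²) = 776.70 m.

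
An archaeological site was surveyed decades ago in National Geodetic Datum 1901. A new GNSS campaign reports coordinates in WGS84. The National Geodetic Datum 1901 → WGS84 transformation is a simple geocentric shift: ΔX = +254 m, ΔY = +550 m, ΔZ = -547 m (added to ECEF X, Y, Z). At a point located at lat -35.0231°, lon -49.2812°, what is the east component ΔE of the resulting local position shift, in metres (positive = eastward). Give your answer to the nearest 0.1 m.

ΔE = 551.3 m

At φ = -35.0231°, λ = -49.2812°: sin φ = -0.573907, cos φ = 0.818921, sin λ = -0.757920, cos λ = 0.652347.
ΔE = −sin λ·ΔX + cos λ·ΔY = −(-0.757920)·(254) + (0.652347)·(550) = 551.30 m.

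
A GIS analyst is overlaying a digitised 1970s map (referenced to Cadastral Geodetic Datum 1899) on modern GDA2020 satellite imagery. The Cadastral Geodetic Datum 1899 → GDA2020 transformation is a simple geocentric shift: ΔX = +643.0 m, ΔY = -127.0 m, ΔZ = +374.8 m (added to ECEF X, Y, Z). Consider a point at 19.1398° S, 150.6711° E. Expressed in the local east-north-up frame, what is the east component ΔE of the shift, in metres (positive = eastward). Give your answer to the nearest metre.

ΔE = -204 m

The local east axis at (φ, λ) is (−sin λ, cos λ, 0), so ΔE = −sin(150.6711°)·643.0 + cos(150.6711°)·(-127.0) = -204.23 m.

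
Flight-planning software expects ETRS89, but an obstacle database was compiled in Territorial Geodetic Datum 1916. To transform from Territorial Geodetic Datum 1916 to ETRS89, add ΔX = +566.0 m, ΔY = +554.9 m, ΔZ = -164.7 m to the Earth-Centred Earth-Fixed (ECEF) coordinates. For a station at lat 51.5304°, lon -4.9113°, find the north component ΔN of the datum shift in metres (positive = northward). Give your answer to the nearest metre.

At φ = 51.5304°, λ = -4.9113°: sin φ = 0.782938, cos φ = 0.622099, sin λ = -0.085613, cos λ = 0.996328.
ΔN = −sin φ cos λ·ΔX − sin φ sin λ·ΔY + cos φ·ΔZ = −(0.782938)(0.996328)(566.0) − (0.782938)(-0.085613)(554.9) + (0.622099)(-164.7) = -506.78 m.

ΔN = -507 m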